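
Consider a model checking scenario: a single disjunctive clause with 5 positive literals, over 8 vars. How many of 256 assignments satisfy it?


Step 1: Total=2^8=256
Step 2: Unsat when all 5 false: 2^3=8
Step 3: Sat=256-8=248

248


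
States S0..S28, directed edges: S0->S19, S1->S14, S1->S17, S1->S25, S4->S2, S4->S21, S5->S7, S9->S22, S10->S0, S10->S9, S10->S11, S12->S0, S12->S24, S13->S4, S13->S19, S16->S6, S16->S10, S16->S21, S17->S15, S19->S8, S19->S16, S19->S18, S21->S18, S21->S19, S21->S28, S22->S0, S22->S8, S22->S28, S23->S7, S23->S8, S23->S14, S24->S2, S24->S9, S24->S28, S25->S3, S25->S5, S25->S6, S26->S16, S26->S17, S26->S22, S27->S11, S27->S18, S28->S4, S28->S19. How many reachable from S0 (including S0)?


BFS from S0:
  layer 0: {S0}
  layer 1: {S19}
  layer 2: {S8, S16, S18}
  layer 3: {S6, S10, S21}
  layer 4: {S9, S11, S28}
  layer 5: {S4, S22}
  layer 6: {S2}
Reachable set: {S0, S2, S4, S6, S8, S9, S10, S11, S16, S18, S19, S21, S22, S28}
Count = 14

14


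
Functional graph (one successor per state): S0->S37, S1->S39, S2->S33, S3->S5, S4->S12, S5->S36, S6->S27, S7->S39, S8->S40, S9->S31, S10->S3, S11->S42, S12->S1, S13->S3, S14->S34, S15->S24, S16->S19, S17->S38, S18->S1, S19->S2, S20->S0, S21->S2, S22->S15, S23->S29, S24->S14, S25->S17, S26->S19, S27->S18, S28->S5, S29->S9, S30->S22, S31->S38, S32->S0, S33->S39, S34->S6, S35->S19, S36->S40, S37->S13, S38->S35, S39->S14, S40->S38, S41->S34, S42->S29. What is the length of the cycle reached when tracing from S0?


Trace from S0 until a state repeats:
  S0 -> S37 -> S13 -> S3 -> S5 -> S36 -> S40 -> S38 -> S35 -> S19 -> S2 -> S33 -> S39 -> S14 -> S34 -> S6 -> S27 -> S18 -> S1 -> S39
S39 first seen at step 12, revisited at step 19.
Cycle length = 19 - 12 = 7

7


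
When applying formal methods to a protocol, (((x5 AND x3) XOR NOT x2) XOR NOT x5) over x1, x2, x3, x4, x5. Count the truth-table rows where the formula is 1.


Formula: (((x5 AND x3) XOR NOT x2) XOR NOT x5) over 5 vars (32 rows)
Evaluate each row (x1, x2, x3, x4, x5 as bits, MSB first):
  row 0 [00000]: (((0 AND 0) XOR NOT 0) XOR NOT 0) -> 0
  row 1 [00001]: (((1 AND 0) XOR NOT 0) XOR NOT 1) -> 1
  row 2 [00010]: (((0 AND 0) XOR NOT 0) XOR NOT 0) -> 0
  row 3 [00011]: (((1 AND 0) XOR NOT 0) XOR NOT 1) -> 1
  row 4 [00100]: (((0 AND 1) XOR NOT 0) XOR NOT 0) -> 0
  row 5 [00101]: (((1 AND 1) XOR NOT 0) XOR NOT 1) -> 0
  row 6 [00110]: (((0 AND 1) XOR NOT 0) XOR NOT 0) -> 0
  row 7 [00111]: (((1 AND 1) XOR NOT 0) XOR NOT 1) -> 0
  row 8 [01000]: (((0 AND 0) XOR NOT 1) XOR NOT 0) -> 1
  row 9 [01001]: (((1 AND 0) XOR NOT 1) XOR NOT 1) -> 0
  row 10 [01010]: (((0 AND 0) XOR NOT 1) XOR NOT 0) -> 1
  row 11 [01011]: (((1 AND 0) XOR NOT 1) XOR NOT 1) -> 0
  row 12 [01100]: (((0 AND 1) XOR NOT 1) XOR NOT 0) -> 1
  row 13 [01101]: (((1 AND 1) XOR NOT 1) XOR NOT 1) -> 1
  row 14 [01110]: (((0 AND 1) XOR NOT 1) XOR NOT 0) -> 1
  row 15 [01111]: (((1 AND 1) XOR NOT 1) XOR NOT 1) -> 1
  row 16 [10000]: (((0 AND 0) XOR NOT 0) XOR NOT 0) -> 0
  row 17 [10001]: (((1 AND 0) XOR NOT 0) XOR NOT 1) -> 1
  row 18 [10010]: (((0 AND 0) XOR NOT 0) XOR NOT 0) -> 0
  row 19 [10011]: (((1 AND 0) XOR NOT 0) XOR NOT 1) -> 1
  row 20 [10100]: (((0 AND 1) XOR NOT 0) XOR NOT 0) -> 0
  row 21 [10101]: (((1 AND 1) XOR NOT 0) XOR NOT 1) -> 0
  row 22 [10110]: (((0 AND 1) XOR NOT 0) XOR NOT 0) -> 0
  row 23 [10111]: (((1 AND 1) XOR NOT 0) XOR NOT 1) -> 0
  row 24 [11000]: (((0 AND 0) XOR NOT 1) XOR NOT 0) -> 1
  row 25 [11001]: (((1 AND 0) XOR NOT 1) XOR NOT 1) -> 0
  row 26 [11010]: (((0 AND 0) XOR NOT 1) XOR NOT 0) -> 1
  row 27 [11011]: (((1 AND 0) XOR NOT 1) XOR NOT 1) -> 0
  row 28 [11100]: (((0 AND 1) XOR NOT 1) XOR NOT 0) -> 1
  row 29 [11101]: (((1 AND 1) XOR NOT 1) XOR NOT 1) -> 1
  row 30 [11110]: (((0 AND 1) XOR NOT 1) XOR NOT 0) -> 1
  row 31 [11111]: (((1 AND 1) XOR NOT 1) XOR NOT 1) -> 1
Full result column, 8 rows per line (x1,x2 fixed per line; x3,x4,x5 runs 000..111 left to right):
  rows 0-7 [x1,x2=00]: 01010000  (ones: 2)
  rows 8-15 [x1,x2=01]: 10101111  (ones: 6)
  rows 16-23 [x1,x2=10]: 01010000  (ones: 2)
  rows 24-31 [x1,x2=11]: 10101111  (ones: 6)
Count of 1-rows = 2+6+2+6 = 16

16


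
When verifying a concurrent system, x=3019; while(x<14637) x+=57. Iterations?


Step 1: x goes from 3019 toward 14637 by 57; the body runs while x<14637, so iterations = ceil((bound-start)/step)
Step 2: Distance=11618
Step 3: ceil(11618/57)=204

204


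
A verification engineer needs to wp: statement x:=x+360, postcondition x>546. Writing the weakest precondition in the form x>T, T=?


Formula: wp(x:=E, P) = P[E/x] (substitute E for x in postcondition)
Step 1: Postcondition: x>546
Step 2: Substitute x+360 for x: x+360>546
Step 3: Solve for x: x > 546-360 = 186

186


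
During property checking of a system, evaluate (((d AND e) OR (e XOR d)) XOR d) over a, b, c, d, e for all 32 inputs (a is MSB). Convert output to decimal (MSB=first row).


Formula: (((d AND e) OR (e XOR d)) XOR d) over a, b, c, d, e (32 rows)
Evaluate each row (bits = a,b,c,d,e, MSB first):
  row 0 [00000]: (((0 AND 0) OR (0 XOR 0)) XOR 0) -> 0
  row 1 [00001]: (((0 AND 1) OR (1 XOR 0)) XOR 0) -> 1
  row 2 [00010]: (((1 AND 0) OR (0 XOR 1)) XOR 1) -> 0
  row 3 [00011]: (((1 AND 1) OR (1 XOR 1)) XOR 1) -> 0
  row 4 [00100]: (((0 AND 0) OR (0 XOR 0)) XOR 0) -> 0
  row 5 [00101]: (((0 AND 1) OR (1 XOR 0)) XOR 0) -> 1
  row 6 [00110]: (((1 AND 0) OR (0 XOR 1)) XOR 1) -> 0
  row 7 [00111]: (((1 AND 1) OR (1 XOR 1)) XOR 1) -> 0
  row 8 [01000]: (((0 AND 0) OR (0 XOR 0)) XOR 0) -> 0
  row 9 [01001]: (((0 AND 1) OR (1 XOR 0)) XOR 0) -> 1
  row 10 [01010]: (((1 AND 0) OR (0 XOR 1)) XOR 1) -> 0
  row 11 [01011]: (((1 AND 1) OR (1 XOR 1)) XOR 1) -> 0
  row 12 [01100]: (((0 AND 0) OR (0 XOR 0)) XOR 0) -> 0
  row 13 [01101]: (((0 AND 1) OR (1 XOR 0)) XOR 0) -> 1
  row 14 [01110]: (((1 AND 0) OR (0 XOR 1)) XOR 1) -> 0
  row 15 [01111]: (((1 AND 1) OR (1 XOR 1)) XOR 1) -> 0
  row 16 [10000]: (((0 AND 0) OR (0 XOR 0)) XOR 0) -> 0
  row 17 [10001]: (((0 AND 1) OR (1 XOR 0)) XOR 0) -> 1
  row 18 [10010]: (((1 AND 0) OR (0 XOR 1)) XOR 1) -> 0
  row 19 [10011]: (((1 AND 1) OR (1 XOR 1)) XOR 1) -> 0
  row 20 [10100]: (((0 AND 0) OR (0 XOR 0)) XOR 0) -> 0
  row 21 [10101]: (((0 AND 1) OR (1 XOR 0)) XOR 0) -> 1
  row 22 [10110]: (((1 AND 0) OR (0 XOR 1)) XOR 1) -> 0
  row 23 [10111]: (((1 AND 1) OR (1 XOR 1)) XOR 1) -> 0
  row 24 [11000]: (((0 AND 0) OR (0 XOR 0)) XOR 0) -> 0
  row 25 [11001]: (((0 AND 1) OR (1 XOR 0)) XOR 0) -> 1
  row 26 [11010]: (((1 AND 0) OR (0 XOR 1)) XOR 1) -> 0
  row 27 [11011]: (((1 AND 1) OR (1 XOR 1)) XOR 1) -> 0
  row 28 [11100]: (((0 AND 0) OR (0 XOR 0)) XOR 0) -> 0
  row 29 [11101]: (((0 AND 1) OR (1 XOR 0)) XOR 0) -> 1
  row 30 [11110]: (((1 AND 0) OR (0 XOR 1)) XOR 1) -> 0
  row 31 [11111]: (((1 AND 1) OR (1 XOR 1)) XOR 1) -> 0
Full result column, 4 rows per line (a,b,c fixed per line; d,e runs 00..11 left to right):
  rows 0-3 [a,b,c=000]: 0100  = hex 4
  rows 4-7 [a,b,c=001]: 0100  = hex 4
  rows 8-11 [a,b,c=010]: 0100  = hex 4
  rows 12-15 [a,b,c=011]: 0100  = hex 4
  rows 16-19 [a,b,c=100]: 0100  = hex 4
  rows 20-23 [a,b,c=101]: 0100  = hex 4
  rows 24-27 [a,b,c=110]: 0100  = hex 4
  rows 28-31 [a,b,c=111]: 0100  = hex 4
Output column (row 0 .. row 31) = 01000100010001000100010001000100
Output column grouped in 4s = 0100 0100 0100 0100 0100 0100 0100 0100 = 0x44444444
Convert to decimal digit by digit (value = value*16 + digit):
  4 -> 4
  4*16 + 4 = 68
  68*16 + 4 = 1092
  1092*16 + 4 = 17476
  17476*16 + 4 = 279620
  279620*16 + 4 = 4473924
  4473924*16 + 4 = 71582788
  71582788*16 + 4 = 1145324612
Decimal = 1145324612

1145324612


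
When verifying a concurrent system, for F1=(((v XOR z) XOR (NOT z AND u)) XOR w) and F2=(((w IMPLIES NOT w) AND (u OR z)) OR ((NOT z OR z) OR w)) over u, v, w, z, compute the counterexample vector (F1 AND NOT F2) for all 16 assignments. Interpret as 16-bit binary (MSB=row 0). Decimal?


F1 = (((v XOR z) XOR (NOT z AND u)) XOR w)
F2 = (((w IMPLIES NOT w) AND (u OR z)) OR ((NOT z OR z) OR w))
Counterexample to F1=>F2 is where F1=1 and F2=0.
Evaluate each row (bits = u,v,w,z, MSB first):
  row 0 [0000]: F1=0 F2=1 -> F1&~F2 -> 0
  row 1 [0001]: F1=1 F2=1 -> F1&~F2 -> 0
  row 2 [0010]: F1=1 F2=1 -> F1&~F2 -> 0
  row 3 [0011]: F1=0 F2=1 -> F1&~F2 -> 0
  row 4 [0100]: F1=1 F2=1 -> F1&~F2 -> 0
  row 5 [0101]: F1=0 F2=1 -> F1&~F2 -> 0
  row 6 [0110]: F1=0 F2=1 -> F1&~F2 -> 0
  row 7 [0111]: F1=1 F2=1 -> F1&~F2 -> 0
  row 8 [1000]: F1=1 F2=1 -> F1&~F2 -> 0
  row 9 [1001]: F1=1 F2=1 -> F1&~F2 -> 0
  row 10 [1010]: F1=0 F2=1 -> F1&~F2 -> 0
  row 11 [1011]: F1=0 F2=1 -> F1&~F2 -> 0
  row 12 [1100]: F1=0 F2=1 -> F1&~F2 -> 0
  row 13 [1101]: F1=0 F2=1 -> F1&~F2 -> 0
  row 14 [1110]: F1=1 F2=1 -> F1&~F2 -> 0
  row 15 [1111]: F1=1 F2=1 -> F1&~F2 -> 0
Full result column, 4 rows per line (u,v fixed per line; w,z runs 00..11 left to right):
  rows 0-3 [u,v=00]: 0000  = hex 0
  rows 4-7 [u,v=01]: 0000  = hex 0
  rows 8-11 [u,v=10]: 0000  = hex 0
  rows 12-15 [u,v=11]: 0000  = hex 0
Counterexample vector (row 0 .. row 15) = 0000000000000000
Output column grouped in 4s = 0000 0000 0000 0000 = 0x0000
Convert to decimal digit by digit (value = value*16 + digit):
  0 -> 0
  0*16 + 0 = 0
  0*16 + 0 = 0
  0*16 + 0 = 0
Decimal = 0

0


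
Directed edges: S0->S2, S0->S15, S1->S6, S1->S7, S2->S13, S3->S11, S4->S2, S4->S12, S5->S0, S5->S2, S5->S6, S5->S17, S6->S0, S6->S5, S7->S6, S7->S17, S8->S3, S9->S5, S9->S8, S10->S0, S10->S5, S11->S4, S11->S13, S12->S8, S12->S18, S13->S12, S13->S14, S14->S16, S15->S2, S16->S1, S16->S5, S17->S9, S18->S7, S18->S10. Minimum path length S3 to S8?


BFS layer-by-layer from S3:
  dist 0: {S3}
  dist 1: {S11}
  dist 2: {S4, S13}
  dist 3: {S2, S12, S14}
  dist 4: {S8, S16, S18}
  -> S8 reached at distance 4
Shortest path length = 4

4


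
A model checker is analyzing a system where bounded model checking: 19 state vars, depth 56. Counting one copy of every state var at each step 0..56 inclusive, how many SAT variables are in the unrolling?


BMC unrolls to depth k, creating one copy of each state var for steps 0..k.
Step count = 56 + 1 = 57 (steps 0 through 56)
Vars per step = 19
Total = 19 * 57 = 1083

1083


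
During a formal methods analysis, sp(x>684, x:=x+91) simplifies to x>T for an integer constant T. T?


Formula: sp(P, x:=E) = exists old_x. (x = E[old_x/x]) AND P[old_x/x] (old_x is the value of x before the assignment; eliminate old_x by solving x = E[old_x/x] for old_x)
Step 1: Precondition P: x>684, i.e. old_x > 684
Step 2: Assignment gives x = old_x + 91, so old_x = x - 91
Step 3: Substitute into P: x - 91 > 684
Step 4: Simplify: x > 684+91 = 775

775


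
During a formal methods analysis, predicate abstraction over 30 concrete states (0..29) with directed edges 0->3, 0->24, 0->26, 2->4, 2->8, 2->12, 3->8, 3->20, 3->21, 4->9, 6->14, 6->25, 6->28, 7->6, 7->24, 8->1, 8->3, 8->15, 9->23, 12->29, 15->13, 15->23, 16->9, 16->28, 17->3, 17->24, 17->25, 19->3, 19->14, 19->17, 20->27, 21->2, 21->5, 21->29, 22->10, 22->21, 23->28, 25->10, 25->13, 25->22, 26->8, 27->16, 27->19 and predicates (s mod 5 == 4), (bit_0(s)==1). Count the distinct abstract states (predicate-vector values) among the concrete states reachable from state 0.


BFS from 0:
Concrete reachable: {0, 1, 2, 3, 4, 5, 8, 9, 10, 12, 13, 14, 15, 16, 17, 19, 20, 21, 22, 23, 24, 25, 26, 27, 28, 29}
Abstract via predicates (s mod 5 == 4), (bit_0(s)==1):
  (0,0) <- {0, 2, 8, 10, 12, 16, 20, 22, 26, 28}
  (0,1) <- {1, 3, 5, 13, 15, 17, 21, 23, 25, 27}
  (1,0) <- {4, 14, 24}
  (1,1) <- {9, 19, 29}
Distinct abstract states = 4

4


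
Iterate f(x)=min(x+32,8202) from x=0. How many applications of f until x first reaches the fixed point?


Step 1: x=0, cap=8202, increment=32
Step 2: x grows by 32 each step until capped at 8202; fixed point is x=8202
Step 3: iterations = ceil(8202/32) = 257

257


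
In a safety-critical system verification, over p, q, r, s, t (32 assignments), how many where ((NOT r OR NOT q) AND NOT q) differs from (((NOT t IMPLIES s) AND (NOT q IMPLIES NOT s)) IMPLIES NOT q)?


F1 = ((NOT r OR NOT q) AND NOT q)
F2 = (((NOT t IMPLIES s) AND (NOT q IMPLIES NOT s)) IMPLIES NOT q)
Evaluate both on each of 32 rows (bits = p,q,r,s,t):
  row 0 [00000]: F1=1 F2=1 -> 0
  row 1 [00001]: F1=1 F2=1 -> 0
  row 2 [00010]: F1=1 F2=1 -> 0
  row 3 [00011]: F1=1 F2=1 -> 0
  row 4 [00100]: F1=1 F2=1 -> 0
  row 5 [00101]: F1=1 F2=1 -> 0
  row 6 [00110]: F1=1 F2=1 -> 0
  row 7 [00111]: F1=1 F2=1 -> 0
  row 8 [01000]: F1=0 F2=1 (differ) -> 1
  row 9 [01001]: F1=0 F2=0 -> 0
  row 10 [01010]: F1=0 F2=0 -> 0
  row 11 [01011]: F1=0 F2=0 -> 0
  row 12 [01100]: F1=0 F2=1 (differ) -> 1
  row 13 [01101]: F1=0 F2=0 -> 0
  row 14 [01110]: F1=0 F2=0 -> 0
  row 15 [01111]: F1=0 F2=0 -> 0
  row 16 [10000]: F1=1 F2=1 -> 0
  row 17 [10001]: F1=1 F2=1 -> 0
  row 18 [10010]: F1=1 F2=1 -> 0
  row 19 [10011]: F1=1 F2=1 -> 0
  row 20 [10100]: F1=1 F2=1 -> 0
  row 21 [10101]: F1=1 F2=1 -> 0
  row 22 [10110]: F1=1 F2=1 -> 0
  row 23 [10111]: F1=1 F2=1 -> 0
  row 24 [11000]: F1=0 F2=1 (differ) -> 1
  row 25 [11001]: F1=0 F2=0 -> 0
  row 26 [11010]: F1=0 F2=0 -> 0
  row 27 [11011]: F1=0 F2=0 -> 0
  row 28 [11100]: F1=0 F2=1 (differ) -> 1
  row 29 [11101]: F1=0 F2=0 -> 0
  row 30 [11110]: F1=0 F2=0 -> 0
  row 31 [11111]: F1=0 F2=0 -> 0
Full result column, 8 rows per line (p,q fixed per line; r,s,t runs 000..111 left to right):
  rows 0-7 [p,q=00]: 00000000  (ones: 0)
  rows 8-15 [p,q=01]: 10001000  (ones: 2)
  rows 16-23 [p,q=10]: 00000000  (ones: 0)
  rows 24-31 [p,q=11]: 10001000  (ones: 2)
Disagreements = 0+2+0+2 = 4

4


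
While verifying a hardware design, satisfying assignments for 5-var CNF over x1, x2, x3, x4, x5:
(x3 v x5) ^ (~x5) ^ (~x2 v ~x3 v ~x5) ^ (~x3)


CNF with 4 clauses over 5 vars (32 assignments).
An assignment satisfies CNF iff every clause has >=1 true literal.
Check each row (bits = x1,x2,x3,x4,x5; clause T/F shown):
  row 0 [00000]: clauses=FTTT -> 0
  row 1 [00001]: clauses=TFTT -> 0
  row 2 [00010]: clauses=FTTT -> 0
  row 3 [00011]: clauses=TFTT -> 0
  row 4 [00100]: clauses=TTTF -> 0
  row 5 [00101]: clauses=TFTF -> 0
  row 6 [00110]: clauses=TTTF -> 0
  row 7 [00111]: clauses=TFTF -> 0
  row 8 [01000]: clauses=FTTT -> 0
  row 9 [01001]: clauses=TFTT -> 0
  row 10 [01010]: clauses=FTTT -> 0
  row 11 [01011]: clauses=TFTT -> 0
  row 12 [01100]: clauses=TTTF -> 0
  row 13 [01101]: clauses=TFFF -> 0
  row 14 [01110]: clauses=TTTF -> 0
  row 15 [01111]: clauses=TFFF -> 0
  row 16 [10000]: clauses=FTTT -> 0
  row 17 [10001]: clauses=TFTT -> 0
  row 18 [10010]: clauses=FTTT -> 0
  row 19 [10011]: clauses=TFTT -> 0
  row 20 [10100]: clauses=TTTF -> 0
  row 21 [10101]: clauses=TFTF -> 0
  row 22 [10110]: clauses=TTTF -> 0
  row 23 [10111]: clauses=TFTF -> 0
  row 24 [11000]: clauses=FTTT -> 0
  row 25 [11001]: clauses=TFTT -> 0
  row 26 [11010]: clauses=FTTT -> 0
  row 27 [11011]: clauses=TFTT -> 0
  row 28 [11100]: clauses=TTTF -> 0
  row 29 [11101]: clauses=TFFF -> 0
  row 30 [11110]: clauses=TTTF -> 0
  row 31 [11111]: clauses=TFFF -> 0
Full result column, 8 rows per line (x1,x2 fixed per line; x3,x4,x5 runs 000..111 left to right):
  rows 0-7 [x1,x2=00]: 00000000  (ones: 0)
  rows 8-15 [x1,x2=01]: 00000000  (ones: 0)
  rows 16-23 [x1,x2=10]: 00000000  (ones: 0)
  rows 24-31 [x1,x2=11]: 00000000  (ones: 0)
Satisfying assignments = 0+0+0+0 = 0

0


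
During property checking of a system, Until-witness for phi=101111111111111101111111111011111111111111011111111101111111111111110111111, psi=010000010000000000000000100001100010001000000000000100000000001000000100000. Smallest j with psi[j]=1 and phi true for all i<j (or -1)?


(phi U psi) at 0: need smallest j with psi[j]=1 and phi[i]=1 for all i in [0,j).
Scan from step 0:
  step 0: phi=1, psi=0 -> continue
  step 1: psi=1 and phi held for [0,1) -> witness found
Witness step = 1

1


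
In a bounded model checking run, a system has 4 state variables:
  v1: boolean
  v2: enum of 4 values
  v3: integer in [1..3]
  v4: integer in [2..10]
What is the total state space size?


State space = product of domain sizes of all variables.
Domain sizes:
  v1 (boolean): 2
  v2 (enum of 4 values): 4
  v3 (integer in [1..3]): 3
  v4 (integer in [2..10]): 9
Product = 2 * 4 * 3 * 9 = 216

216


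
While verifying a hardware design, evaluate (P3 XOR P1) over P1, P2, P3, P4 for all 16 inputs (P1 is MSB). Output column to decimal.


Formula: (P3 XOR P1) over P1, P2, P3, P4 (16 rows)
Evaluate each row (bits = P1,P2,P3,P4, MSB first):
  row 0 [0000]: (0 XOR 0) -> 0
  row 1 [0001]: (0 XOR 0) -> 0
  row 2 [0010]: (1 XOR 0) -> 1
  row 3 [0011]: (1 XOR 0) -> 1
  row 4 [0100]: (0 XOR 0) -> 0
  row 5 [0101]: (0 XOR 0) -> 0
  row 6 [0110]: (1 XOR 0) -> 1
  row 7 [0111]: (1 XOR 0) -> 1
  row 8 [1000]: (0 XOR 1) -> 1
  row 9 [1001]: (0 XOR 1) -> 1
  row 10 [1010]: (1 XOR 1) -> 0
  row 11 [1011]: (1 XOR 1) -> 0
  row 12 [1100]: (0 XOR 1) -> 1
  row 13 [1101]: (0 XOR 1) -> 1
  row 14 [1110]: (1 XOR 1) -> 0
  row 15 [1111]: (1 XOR 1) -> 0
Full result column, 4 rows per line (P1,P2 fixed per line; P3,P4 runs 00..11 left to right):
  rows 0-3 [P1,P2=00]: 0011  = hex 3
  rows 4-7 [P1,P2=01]: 0011  = hex 3
  rows 8-11 [P1,P2=10]: 1100  = hex C
  rows 12-15 [P1,P2=11]: 1100  = hex C
Output column (row 0 .. row 15) = 0011001111001100
Output column grouped in 4s = 0011 0011 1100 1100 = 0x33CC
Convert to decimal digit by digit (value = value*16 + digit):
  3 -> 3
  3*16 + 3 = 51
  51*16 + 12 (C) = 828
  828*16 + 12 (C) = 13260
Decimal = 13260

13260


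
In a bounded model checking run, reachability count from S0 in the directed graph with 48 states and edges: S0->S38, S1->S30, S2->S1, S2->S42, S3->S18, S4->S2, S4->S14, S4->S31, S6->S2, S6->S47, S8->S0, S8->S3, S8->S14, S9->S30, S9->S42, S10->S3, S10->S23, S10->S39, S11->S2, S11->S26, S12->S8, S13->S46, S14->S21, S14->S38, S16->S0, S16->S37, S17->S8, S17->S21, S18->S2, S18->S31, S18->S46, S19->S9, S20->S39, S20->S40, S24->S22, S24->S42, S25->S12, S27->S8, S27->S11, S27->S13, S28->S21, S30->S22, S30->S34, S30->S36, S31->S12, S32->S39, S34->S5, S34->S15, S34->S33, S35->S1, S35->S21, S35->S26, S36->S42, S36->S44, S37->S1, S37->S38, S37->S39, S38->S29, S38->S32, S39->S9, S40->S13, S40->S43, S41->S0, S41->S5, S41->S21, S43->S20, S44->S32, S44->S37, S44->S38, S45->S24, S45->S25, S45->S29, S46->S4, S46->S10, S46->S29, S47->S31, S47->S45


BFS from S0:
  layer 0: {S0}
  layer 1: {S38}
  layer 2: {S29, S32}
  layer 3: {S39}
  layer 4: {S9}
  layer 5: {S30, S42}
  layer 6: {S22, S34, S36}
  layer 7: {S5, S15, S33, S44}
  layer 8: {S37}
  layer 9: {S1}
Reachable set: {S0, S1, S5, S9, S15, S22, S29, S30, S32, S33, S34, S36, S37, S38, S39, S42, S44}
Count = 17

17


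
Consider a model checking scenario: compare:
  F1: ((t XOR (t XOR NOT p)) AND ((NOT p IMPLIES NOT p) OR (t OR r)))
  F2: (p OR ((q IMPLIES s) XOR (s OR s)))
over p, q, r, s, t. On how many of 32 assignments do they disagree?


F1 = ((t XOR (t XOR NOT p)) AND ((NOT p IMPLIES NOT p) OR (t OR r)))
F2 = (p OR ((q IMPLIES s) XOR (s OR s)))
Evaluate both on each of 32 rows (bits = p,q,r,s,t):
  row 0 [00000]: F1=1 F2=1 -> 0
  row 1 [00001]: F1=1 F2=1 -> 0
  row 2 [00010]: F1=1 F2=0 (differ) -> 1
  row 3 [00011]: F1=1 F2=0 (differ) -> 1
  row 4 [00100]: F1=1 F2=1 -> 0
  row 5 [00101]: F1=1 F2=1 -> 0
  row 6 [00110]: F1=1 F2=0 (differ) -> 1
  row 7 [00111]: F1=1 F2=0 (differ) -> 1
  row 8 [01000]: F1=1 F2=0 (differ) -> 1
  row 9 [01001]: F1=1 F2=0 (differ) -> 1
  row 10 [01010]: F1=1 F2=0 (differ) -> 1
  row 11 [01011]: F1=1 F2=0 (differ) -> 1
  row 12 [01100]: F1=1 F2=0 (differ) -> 1
  row 13 [01101]: F1=1 F2=0 (differ) -> 1
  row 14 [01110]: F1=1 F2=0 (differ) -> 1
  row 15 [01111]: F1=1 F2=0 (differ) -> 1
  row 16 [10000]: F1=0 F2=1 (differ) -> 1
  row 17 [10001]: F1=0 F2=1 (differ) -> 1
  row 18 [10010]: F1=0 F2=1 (differ) -> 1
  row 19 [10011]: F1=0 F2=1 (differ) -> 1
  row 20 [10100]: F1=0 F2=1 (differ) -> 1
  row 21 [10101]: F1=0 F2=1 (differ) -> 1
  row 22 [10110]: F1=0 F2=1 (differ) -> 1
  row 23 [10111]: F1=0 F2=1 (differ) -> 1
  row 24 [11000]: F1=0 F2=1 (differ) -> 1
  row 25 [11001]: F1=0 F2=1 (differ) -> 1
  row 26 [11010]: F1=0 F2=1 (differ) -> 1
  row 27 [11011]: F1=0 F2=1 (differ) -> 1
  row 28 [11100]: F1=0 F2=1 (differ) -> 1
  row 29 [11101]: F1=0 F2=1 (differ) -> 1
  row 30 [11110]: F1=0 F2=1 (differ) -> 1
  row 31 [11111]: F1=0 F2=1 (differ) -> 1
Full result column, 8 rows per line (p,q fixed per line; r,s,t runs 000..111 left to right):
  rows 0-7 [p,q=00]: 00110011  (ones: 4)
  rows 8-15 [p,q=01]: 11111111  (ones: 8)
  rows 16-23 [p,q=10]: 11111111  (ones: 8)
  rows 24-31 [p,q=11]: 11111111  (ones: 8)
Disagreements = 4+8+8+8 = 28

28


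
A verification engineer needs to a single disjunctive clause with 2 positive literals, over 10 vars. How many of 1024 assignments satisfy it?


Step 1: Total=2^10=1024
Step 2: Unsat when all 2 false: 2^8=256
Step 3: Sat=1024-256=768

768


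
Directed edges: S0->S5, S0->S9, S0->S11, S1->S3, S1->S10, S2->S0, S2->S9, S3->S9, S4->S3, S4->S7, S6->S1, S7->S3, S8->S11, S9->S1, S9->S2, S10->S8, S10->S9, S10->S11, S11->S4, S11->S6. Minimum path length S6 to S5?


BFS layer-by-layer from S6:
  dist 0: {S6}
  dist 1: {S1}
  dist 2: {S3, S10}
  dist 3: {S8, S9, S11}
  dist 4: {S2, S4}
  dist 5: {S0, S7}
  dist 6: {S5}
  -> S5 reached at distance 6
Shortest path length = 6

6


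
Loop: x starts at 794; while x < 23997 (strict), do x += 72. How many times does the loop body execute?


Step 1: x goes from 794 toward 23997 by 72; the body runs while x<23997, so iterations = ceil((bound-start)/step)
Step 2: Distance=23203
Step 3: ceil(23203/72)=323

323


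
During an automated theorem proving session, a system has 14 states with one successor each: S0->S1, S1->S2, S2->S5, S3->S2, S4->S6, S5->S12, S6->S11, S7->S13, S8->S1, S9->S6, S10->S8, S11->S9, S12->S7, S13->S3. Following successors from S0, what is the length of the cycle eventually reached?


Trace from S0 until a state repeats:
  S0 -> S1 -> S2 -> S5 -> S12 -> S7 -> S13 -> S3 -> S2
S2 first seen at step 2, revisited at step 8.
Cycle length = 8 - 2 = 6

6


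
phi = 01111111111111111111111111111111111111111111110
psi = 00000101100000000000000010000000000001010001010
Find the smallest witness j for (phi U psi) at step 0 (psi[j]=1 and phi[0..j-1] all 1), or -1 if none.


(phi U psi) at 0: need smallest j with psi[j]=1 and phi[i]=1 for all i in [0,j).
Scan from step 0:
  step 0: phi=0 -> phi-prefix broken from here
  step 5: psi=1 but phi already failed -> not a witness
  step 7: psi=1 but phi already failed -> not a witness
  step 8: psi=1 but phi already failed -> not a witness
  step 24: psi=1 but phi already failed -> not a witness
  step 37: psi=1 but phi already failed -> not a witness
  step 39: psi=1 but phi already failed -> not a witness
  step 43: psi=1 but phi already failed -> not a witness
  step 45: psi=1 but phi already failed -> not a witness
  end of trace: no witness -> -1
Witness step = -1

-1


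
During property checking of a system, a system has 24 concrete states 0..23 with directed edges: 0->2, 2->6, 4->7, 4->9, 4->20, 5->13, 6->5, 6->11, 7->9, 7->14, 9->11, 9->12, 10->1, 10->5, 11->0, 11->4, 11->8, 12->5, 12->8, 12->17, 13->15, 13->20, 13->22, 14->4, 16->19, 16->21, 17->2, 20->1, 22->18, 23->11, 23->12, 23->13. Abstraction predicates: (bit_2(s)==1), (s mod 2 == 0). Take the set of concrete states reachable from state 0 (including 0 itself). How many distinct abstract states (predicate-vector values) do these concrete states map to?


BFS from 0:
Concrete reachable: {0, 1, 2, 4, 5, 6, 7, 8, 9, 11, 12, 13, 14, 15, 17, 18, 20, 22}
Abstract via predicates (bit_2(s)==1), (s mod 2 == 0):
  (0,0) <- {1, 9, 11, 17}
  (0,1) <- {0, 2, 8, 18}
  (1,0) <- {5, 7, 13, 15}
  (1,1) <- {4, 6, 12, 14, 20, 22}
Distinct abstract states = 4

4


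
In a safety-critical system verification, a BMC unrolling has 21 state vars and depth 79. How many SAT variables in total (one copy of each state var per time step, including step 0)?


BMC unrolls to depth k, creating one copy of each state var for steps 0..k.
Step count = 79 + 1 = 80 (steps 0 through 79)
Vars per step = 21
Total = 21 * 80 = 1680

1680


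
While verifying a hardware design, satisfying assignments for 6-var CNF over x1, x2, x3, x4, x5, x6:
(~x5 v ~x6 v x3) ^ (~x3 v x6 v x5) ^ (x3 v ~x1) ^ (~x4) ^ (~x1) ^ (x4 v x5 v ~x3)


CNF with 6 clauses over 6 vars (64 assignments).
An assignment satisfies CNF iff every clause has >=1 true literal.
Check each row (bits = x1,x2,x3,x4,x5,x6; clause T/F shown):
  row 0 [000000]: clauses=TTTTTT -> 1
  row 1 [000001]: clauses=TTTTTT -> 1
  row 2 [000010]: clauses=TTTTTT -> 1
  row 3 [000011]: clauses=FTTTTT -> 0
  row 4 [000100]: clauses=TTTFTT -> 0
  (every remaining row is evaluated the same way; all 64 results are listed next)
Full result column, 8 rows per line (x1,x2,x3 fixed per line; x4,x5,x6 runs 000..111 left to right):
  rows 0-7 [x1,x2,x3=000]: 11100000  (ones: 3)
  rows 8-15 [x1,x2,x3=001]: 00110000  (ones: 2)
  rows 16-23 [x1,x2,x3=010]: 11100000  (ones: 3)
  rows 24-31 [x1,x2,x3=011]: 00110000  (ones: 2)
  rows 32-39 [x1,x2,x3=100]: 00000000  (ones: 0)
  rows 40-47 [x1,x2,x3=101]: 00000000  (ones: 0)
  rows 48-55 [x1,x2,x3=110]: 00000000  (ones: 0)
  rows 56-63 [x1,x2,x3=111]: 00000000  (ones: 0)
Satisfying assignments = 3+2+3+2+0+0+0+0 = 10

10


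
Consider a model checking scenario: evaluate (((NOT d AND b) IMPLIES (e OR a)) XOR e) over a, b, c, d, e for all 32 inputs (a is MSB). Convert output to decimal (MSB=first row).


Formula: (((NOT d AND b) IMPLIES (e OR a)) XOR e) over a, b, c, d, e (32 rows)
Evaluate each row (bits = a,b,c,d,e, MSB first):
  row 0 [00000]: (((NOT 0 AND 0) IMPLIES (0 OR 0)) XOR 0) -> 1
  row 1 [00001]: (((NOT 0 AND 0) IMPLIES (1 OR 0)) XOR 1) -> 0
  row 2 [00010]: (((NOT 1 AND 0) IMPLIES (0 OR 0)) XOR 0) -> 1
  row 3 [00011]: (((NOT 1 AND 0) IMPLIES (1 OR 0)) XOR 1) -> 0
  row 4 [00100]: (((NOT 0 AND 0) IMPLIES (0 OR 0)) XOR 0) -> 1
  row 5 [00101]: (((NOT 0 AND 0) IMPLIES (1 OR 0)) XOR 1) -> 0
  row 6 [00110]: (((NOT 1 AND 0) IMPLIES (0 OR 0)) XOR 0) -> 1
  row 7 [00111]: (((NOT 1 AND 0) IMPLIES (1 OR 0)) XOR 1) -> 0
  row 8 [01000]: (((NOT 0 AND 1) IMPLIES (0 OR 0)) XOR 0) -> 0
  row 9 [01001]: (((NOT 0 AND 1) IMPLIES (1 OR 0)) XOR 1) -> 0
  row 10 [01010]: (((NOT 1 AND 1) IMPLIES (0 OR 0)) XOR 0) -> 1
  row 11 [01011]: (((NOT 1 AND 1) IMPLIES (1 OR 0)) XOR 1) -> 0
  row 12 [01100]: (((NOT 0 AND 1) IMPLIES (0 OR 0)) XOR 0) -> 0
  row 13 [01101]: (((NOT 0 AND 1) IMPLIES (1 OR 0)) XOR 1) -> 0
  row 14 [01110]: (((NOT 1 AND 1) IMPLIES (0 OR 0)) XOR 0) -> 1
  row 15 [01111]: (((NOT 1 AND 1) IMPLIES (1 OR 0)) XOR 1) -> 0
  row 16 [10000]: (((NOT 0 AND 0) IMPLIES (0 OR 1)) XOR 0) -> 1
  row 17 [10001]: (((NOT 0 AND 0) IMPLIES (1 OR 1)) XOR 1) -> 0
  row 18 [10010]: (((NOT 1 AND 0) IMPLIES (0 OR 1)) XOR 0) -> 1
  row 19 [10011]: (((NOT 1 AND 0) IMPLIES (1 OR 1)) XOR 1) -> 0
  row 20 [10100]: (((NOT 0 AND 0) IMPLIES (0 OR 1)) XOR 0) -> 1
  row 21 [10101]: (((NOT 0 AND 0) IMPLIES (1 OR 1)) XOR 1) -> 0
  row 22 [10110]: (((NOT 1 AND 0) IMPLIES (0 OR 1)) XOR 0) -> 1
  row 23 [10111]: (((NOT 1 AND 0) IMPLIES (1 OR 1)) XOR 1) -> 0
  row 24 [11000]: (((NOT 0 AND 1) IMPLIES (0 OR 1)) XOR 0) -> 1
  row 25 [11001]: (((NOT 0 AND 1) IMPLIES (1 OR 1)) XOR 1) -> 0
  row 26 [11010]: (((NOT 1 AND 1) IMPLIES (0 OR 1)) XOR 0) -> 1
  row 27 [11011]: (((NOT 1 AND 1) IMPLIES (1 OR 1)) XOR 1) -> 0
  row 28 [11100]: (((NOT 0 AND 1) IMPLIES (0 OR 1)) XOR 0) -> 1
  row 29 [11101]: (((NOT 0 AND 1) IMPLIES (1 OR 1)) XOR 1) -> 0
  row 30 [11110]: (((NOT 1 AND 1) IMPLIES (0 OR 1)) XOR 0) -> 1
  row 31 [11111]: (((NOT 1 AND 1) IMPLIES (1 OR 1)) XOR 1) -> 0
Full result column, 4 rows per line (a,b,c fixed per line; d,e runs 00..11 left to right):
  rows 0-3 [a,b,c=000]: 1010  = hex A
  rows 4-7 [a,b,c=001]: 1010  = hex A
  rows 8-11 [a,b,c=010]: 0010  = hex 2
  rows 12-15 [a,b,c=011]: 0010  = hex 2
  rows 16-19 [a,b,c=100]: 1010  = hex A
  rows 20-23 [a,b,c=101]: 1010  = hex A
  rows 24-27 [a,b,c=110]: 1010  = hex A
  rows 28-31 [a,b,c=111]: 1010  = hex A
Output column (row 0 .. row 31) = 10101010001000101010101010101010
Output column grouped in 4s = 1010 1010 0010 0010 1010 1010 1010 1010 = 0xAA22AAAA
Convert to decimal digit by digit (value = value*16 + digit):
  A -> 10
  10*16 + 10 (A) = 170
  170*16 + 2 = 2722
  2722*16 + 2 = 43554
  43554*16 + 10 (A) = 696874
  696874*16 + 10 (A) = 11149994
  11149994*16 + 10 (A) = 178399914
  178399914*16 + 10 (A) = 2854398634
Decimal = 2854398634

2854398634


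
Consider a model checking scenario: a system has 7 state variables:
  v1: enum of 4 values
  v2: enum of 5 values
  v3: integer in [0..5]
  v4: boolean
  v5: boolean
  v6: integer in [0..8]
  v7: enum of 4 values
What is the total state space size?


State space = product of domain sizes of all variables.
Domain sizes:
  v1 (enum of 4 values): 4
  v2 (enum of 5 values): 5
  v3 (integer in [0..5]): 6
  v4 (boolean): 2
  v5 (boolean): 2
  v6 (integer in [0..8]): 9
  v7 (enum of 4 values): 4
Product = 4 * 5 * 6 * 2 * 2 * 9 * 4 = 17280

17280


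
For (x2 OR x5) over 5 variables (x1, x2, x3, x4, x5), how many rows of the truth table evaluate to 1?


Formula: (x2 OR x5) over 5 vars (32 rows)
Evaluate each row (x1, x2, x3, x4, x5 as bits, MSB first):
  row 0 [00000]: (0 OR 0) -> 0
  row 1 [00001]: (0 OR 1) -> 1
  row 2 [00010]: (0 OR 0) -> 0
  row 3 [00011]: (0 OR 1) -> 1
  row 4 [00100]: (0 OR 0) -> 0
  row 5 [00101]: (0 OR 1) -> 1
  row 6 [00110]: (0 OR 0) -> 0
  row 7 [00111]: (0 OR 1) -> 1
  row 8 [01000]: (1 OR 0) -> 1
  row 9 [01001]: (1 OR 1) -> 1
  row 10 [01010]: (1 OR 0) -> 1
  row 11 [01011]: (1 OR 1) -> 1
  row 12 [01100]: (1 OR 0) -> 1
  row 13 [01101]: (1 OR 1) -> 1
  row 14 [01110]: (1 OR 0) -> 1
  row 15 [01111]: (1 OR 1) -> 1
  row 16 [10000]: (0 OR 0) -> 0
  row 17 [10001]: (0 OR 1) -> 1
  row 18 [10010]: (0 OR 0) -> 0
  row 19 [10011]: (0 OR 1) -> 1
  row 20 [10100]: (0 OR 0) -> 0
  row 21 [10101]: (0 OR 1) -> 1
  row 22 [10110]: (0 OR 0) -> 0
  row 23 [10111]: (0 OR 1) -> 1
  row 24 [11000]: (1 OR 0) -> 1
  row 25 [11001]: (1 OR 1) -> 1
  row 26 [11010]: (1 OR 0) -> 1
  row 27 [11011]: (1 OR 1) -> 1
  row 28 [11100]: (1 OR 0) -> 1
  row 29 [11101]: (1 OR 1) -> 1
  row 30 [11110]: (1 OR 0) -> 1
  row 31 [11111]: (1 OR 1) -> 1
Full result column, 8 rows per line (x1,x2 fixed per line; x3,x4,x5 runs 000..111 left to right):
  rows 0-7 [x1,x2=00]: 01010101  (ones: 4)
  rows 8-15 [x1,x2=01]: 11111111  (ones: 8)
  rows 16-23 [x1,x2=10]: 01010101  (ones: 4)
  rows 24-31 [x1,x2=11]: 11111111  (ones: 8)
Count of 1-rows = 4+8+4+8 = 24

24


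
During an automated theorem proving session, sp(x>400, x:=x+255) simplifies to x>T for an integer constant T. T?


Formula: sp(P, x:=E) = exists old_x. (x = E[old_x/x]) AND P[old_x/x] (old_x is the value of x before the assignment; eliminate old_x by solving x = E[old_x/x] for old_x)
Step 1: Precondition P: x>400, i.e. old_x > 400
Step 2: Assignment gives x = old_x + 255, so old_x = x - 255
Step 3: Substitute into P: x - 255 > 400
Step 4: Simplify: x > 400+255 = 655

655


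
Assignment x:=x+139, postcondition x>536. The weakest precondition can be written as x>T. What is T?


Formula: wp(x:=E, P) = P[E/x] (substitute E for x in postcondition)
Step 1: Postcondition: x>536
Step 2: Substitute x+139 for x: x+139>536
Step 3: Solve for x: x > 536-139 = 397

397


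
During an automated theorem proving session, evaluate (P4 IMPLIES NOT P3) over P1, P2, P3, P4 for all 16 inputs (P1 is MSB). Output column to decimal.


Formula: (P4 IMPLIES NOT P3) over P1, P2, P3, P4 (16 rows)
Evaluate each row (bits = P1,P2,P3,P4, MSB first):
  row 0 [0000]: (0 IMPLIES NOT 0) -> 1
  row 1 [0001]: (1 IMPLIES NOT 0) -> 1
  row 2 [0010]: (0 IMPLIES NOT 1) -> 1
  row 3 [0011]: (1 IMPLIES NOT 1) -> 0
  row 4 [0100]: (0 IMPLIES NOT 0) -> 1
  row 5 [0101]: (1 IMPLIES NOT 0) -> 1
  row 6 [0110]: (0 IMPLIES NOT 1) -> 1
  row 7 [0111]: (1 IMPLIES NOT 1) -> 0
  row 8 [1000]: (0 IMPLIES NOT 0) -> 1
  row 9 [1001]: (1 IMPLIES NOT 0) -> 1
  row 10 [1010]: (0 IMPLIES NOT 1) -> 1
  row 11 [1011]: (1 IMPLIES NOT 1) -> 0
  row 12 [1100]: (0 IMPLIES NOT 0) -> 1
  row 13 [1101]: (1 IMPLIES NOT 0) -> 1
  row 14 [1110]: (0 IMPLIES NOT 1) -> 1
  row 15 [1111]: (1 IMPLIES NOT 1) -> 0
Full result column, 4 rows per line (P1,P2 fixed per line; P3,P4 runs 00..11 left to right):
  rows 0-3 [P1,P2=00]: 1110  = hex E
  rows 4-7 [P1,P2=01]: 1110  = hex E
  rows 8-11 [P1,P2=10]: 1110  = hex E
  rows 12-15 [P1,P2=11]: 1110  = hex E
Output column (row 0 .. row 15) = 1110111011101110
Output column grouped in 4s = 1110 1110 1110 1110 = 0xEEEE
Convert to decimal digit by digit (value = value*16 + digit):
  E -> 14
  14*16 + 14 (E) = 238
  238*16 + 14 (E) = 3822
  3822*16 + 14 (E) = 61166
Decimal = 61166

61166


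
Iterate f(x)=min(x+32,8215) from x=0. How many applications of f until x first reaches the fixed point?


Step 1: x=0, cap=8215, increment=32
Step 2: x grows by 32 each step until capped at 8215; fixed point is x=8215
Step 3: iterations = ceil(8215/32) = 257

257


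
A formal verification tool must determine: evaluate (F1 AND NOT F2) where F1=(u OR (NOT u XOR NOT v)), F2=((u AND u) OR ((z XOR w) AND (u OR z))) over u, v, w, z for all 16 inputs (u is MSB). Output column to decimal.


F1 = (u OR (NOT u XOR NOT v))
F2 = ((u AND u) OR ((z XOR w) AND (u OR z)))
Counterexample to F1=>F2 is where F1=1 and F2=0.
Evaluate each row (bits = u,v,w,z, MSB first):
  row 0 [0000]: F1=0 F2=0 -> F1&~F2 -> 0
  row 1 [0001]: F1=0 F2=1 -> F1&~F2 -> 0
  row 2 [0010]: F1=0 F2=0 -> F1&~F2 -> 0
  row 3 [0011]: F1=0 F2=0 -> F1&~F2 -> 0
  row 4 [0100]: F1=1 F2=0 -> F1&~F2 -> 1
  row 5 [0101]: F1=1 F2=1 -> F1&~F2 -> 0
  row 6 [0110]: F1=1 F2=0 -> F1&~F2 -> 1
  row 7 [0111]: F1=1 F2=0 -> F1&~F2 -> 1
  row 8 [1000]: F1=1 F2=1 -> F1&~F2 -> 0
  row 9 [1001]: F1=1 F2=1 -> F1&~F2 -> 0
  row 10 [1010]: F1=1 F2=1 -> F1&~F2 -> 0
  row 11 [1011]: F1=1 F2=1 -> F1&~F2 -> 0
  row 12 [1100]: F1=1 F2=1 -> F1&~F2 -> 0
  row 13 [1101]: F1=1 F2=1 -> F1&~F2 -> 0
  row 14 [1110]: F1=1 F2=1 -> F1&~F2 -> 0
  row 15 [1111]: F1=1 F2=1 -> F1&~F2 -> 0
Full result column, 4 rows per line (u,v fixed per line; w,z runs 00..11 left to right):
  rows 0-3 [u,v=00]: 0000  = hex 0
  rows 4-7 [u,v=01]: 1011  = hex B
  rows 8-11 [u,v=10]: 0000  = hex 0
  rows 12-15 [u,v=11]: 0000  = hex 0
Counterexample vector (row 0 .. row 15) = 0000101100000000
Output column grouped in 4s = 0000 1011 0000 0000 = 0x0B00
Convert to decimal digit by digit (value = value*16 + digit):
  0 -> 0
  0*16 + 11 (B) = 11
  11*16 + 0 = 176
  176*16 + 0 = 2816
Decimal = 2816

2816


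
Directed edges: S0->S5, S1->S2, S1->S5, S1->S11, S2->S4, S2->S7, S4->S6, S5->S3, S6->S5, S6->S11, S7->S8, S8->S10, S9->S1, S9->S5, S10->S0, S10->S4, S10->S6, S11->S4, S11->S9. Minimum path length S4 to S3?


BFS layer-by-layer from S4:
  dist 0: {S4}
  dist 1: {S6}
  dist 2: {S5, S11}
  dist 3: {S3, S9}
  -> S3 reached at distance 3
Shortest path length = 3

3


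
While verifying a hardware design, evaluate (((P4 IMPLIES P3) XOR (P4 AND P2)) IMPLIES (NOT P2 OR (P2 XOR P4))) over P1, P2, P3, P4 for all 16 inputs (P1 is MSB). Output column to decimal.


Formula: (((P4 IMPLIES P3) XOR (P4 AND P2)) IMPLIES (NOT P2 OR (P2 XOR P4))) over P1, P2, P3, P4 (16 rows)
Evaluate each row (bits = P1,P2,P3,P4, MSB first):
  row 0 [0000]: (((0 IMPLIES 0) XOR (0 AND 0)) IMPLIES (NOT 0 OR (0 XOR 0))) -> 1
  row 1 [0001]: (((1 IMPLIES 0) XOR (1 AND 0)) IMPLIES (NOT 0 OR (0 XOR 1))) -> 1
  row 2 [0010]: (((0 IMPLIES 1) XOR (0 AND 0)) IMPLIES (NOT 0 OR (0 XOR 0))) -> 1
  row 3 [0011]: (((1 IMPLIES 1) XOR (1 AND 0)) IMPLIES (NOT 0 OR (0 XOR 1))) -> 1
  row 4 [0100]: (((0 IMPLIES 0) XOR (0 AND 1)) IMPLIES (NOT 1 OR (1 XOR 0))) -> 1
  row 5 [0101]: (((1 IMPLIES 0) XOR (1 AND 1)) IMPLIES (NOT 1 OR (1 XOR 1))) -> 0
  row 6 [0110]: (((0 IMPLIES 1) XOR (0 AND 1)) IMPLIES (NOT 1 OR (1 XOR 0))) -> 1
  row 7 [0111]: (((1 IMPLIES 1) XOR (1 AND 1)) IMPLIES (NOT 1 OR (1 XOR 1))) -> 1
  row 8 [1000]: (((0 IMPLIES 0) XOR (0 AND 0)) IMPLIES (NOT 0 OR (0 XOR 0))) -> 1
  row 9 [1001]: (((1 IMPLIES 0) XOR (1 AND 0)) IMPLIES (NOT 0 OR (0 XOR 1))) -> 1
  row 10 [1010]: (((0 IMPLIES 1) XOR (0 AND 0)) IMPLIES (NOT 0 OR (0 XOR 0))) -> 1
  row 11 [1011]: (((1 IMPLIES 1) XOR (1 AND 0)) IMPLIES (NOT 0 OR (0 XOR 1))) -> 1
  row 12 [1100]: (((0 IMPLIES 0) XOR (0 AND 1)) IMPLIES (NOT 1 OR (1 XOR 0))) -> 1
  row 13 [1101]: (((1 IMPLIES 0) XOR (1 AND 1)) IMPLIES (NOT 1 OR (1 XOR 1))) -> 0
  row 14 [1110]: (((0 IMPLIES 1) XOR (0 AND 1)) IMPLIES (NOT 1 OR (1 XOR 0))) -> 1
  row 15 [1111]: (((1 IMPLIES 1) XOR (1 AND 1)) IMPLIES (NOT 1 OR (1 XOR 1))) -> 1
Full result column, 4 rows per line (P1,P2 fixed per line; P3,P4 runs 00..11 left to right):
  rows 0-3 [P1,P2=00]: 1111  = hex F
  rows 4-7 [P1,P2=01]: 1011  = hex B
  rows 8-11 [P1,P2=10]: 1111  = hex F
  rows 12-15 [P1,P2=11]: 1011  = hex B
Output column (row 0 .. row 15) = 1111101111111011
Output column grouped in 4s = 1111 1011 1111 1011 = 0xFBFB
Convert to decimal digit by digit (value = value*16 + digit):
  F -> 15
  15*16 + 11 (B) = 251
  251*16 + 15 (F) = 4031
  4031*16 + 11 (B) = 64507
Decimal = 64507

64507


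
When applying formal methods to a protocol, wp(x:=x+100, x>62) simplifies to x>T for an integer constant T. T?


Formula: wp(x:=E, P) = P[E/x] (substitute E for x in postcondition)
Step 1: Postcondition: x>62
Step 2: Substitute x+100 for x: x+100>62
Step 3: Solve for x: x > 62-100 = -38

-38


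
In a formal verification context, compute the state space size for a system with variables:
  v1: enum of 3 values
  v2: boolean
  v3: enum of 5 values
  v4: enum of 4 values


State space = product of domain sizes of all variables.
Domain sizes:
  v1 (enum of 3 values): 3
  v2 (boolean): 2
  v3 (enum of 5 values): 5
  v4 (enum of 4 values): 4
Product = 3 * 2 * 5 * 4 = 120

120


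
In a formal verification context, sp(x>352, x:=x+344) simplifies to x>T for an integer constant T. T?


Formula: sp(P, x:=E) = exists old_x. (x = E[old_x/x]) AND P[old_x/x] (old_x is the value of x before the assignment; eliminate old_x by solving x = E[old_x/x] for old_x)
Step 1: Precondition P: x>352, i.e. old_x > 352
Step 2: Assignment gives x = old_x + 344, so old_x = x - 344
Step 3: Substitute into P: x - 344 > 352
Step 4: Simplify: x > 352+344 = 696

696


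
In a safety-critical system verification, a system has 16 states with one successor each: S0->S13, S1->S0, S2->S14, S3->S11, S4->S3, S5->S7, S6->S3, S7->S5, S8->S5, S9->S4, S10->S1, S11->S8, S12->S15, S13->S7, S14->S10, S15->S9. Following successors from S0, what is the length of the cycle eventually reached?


Trace from S0 until a state repeats:
  S0 -> S13 -> S7 -> S5 -> S7
S7 first seen at step 2, revisited at step 4.
Cycle length = 4 - 2 = 2

2


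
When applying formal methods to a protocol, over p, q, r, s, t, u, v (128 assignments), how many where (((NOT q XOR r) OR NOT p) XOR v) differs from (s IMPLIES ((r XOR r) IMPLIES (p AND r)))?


F1 = (((NOT q XOR r) OR NOT p) XOR v)
F2 = (s IMPLIES ((r XOR r) IMPLIES (p AND r)))
Evaluate both on each of 128 rows (bits = p,q,r,s,t,u,v):
  row 0 [0000000]: F1=1 F2=1 -> 0
  row 1 [0000001]: F1=0 F2=1 (differ) -> 1
  row 2 [0000010]: F1=1 F2=1 -> 0
  row 3 [0000011]: F1=0 F2=1 (differ) -> 1
  row 4 [0000100]: F1=1 F2=1 -> 0
  (every remaining row is evaluated the same way; all 128 results are listed next)
Full result column, 8 rows per line (p,q,r,s fixed per line; t,u,v runs 000..111 left to right):
  rows 0-7 [p,q,r,s=0000]: 01010101  (ones: 4)
  rows 8-15 [p,q,r,s=0001]: 01010101  (ones: 4)
  rows 16-23 [p,q,r,s=0010]: 01010101  (ones: 4)
  rows 24-31 [p,q,r,s=0011]: 01010101  (ones: 4)
  rows 32-39 [p,q,r,s=0100]: 01010101  (ones: 4)
  rows 40-47 [p,q,r,s=0101]: 01010101  (ones: 4)
  rows 48-55 [p,q,r,s=0110]: 01010101  (ones: 4)
  rows 56-63 [p,q,r,s=0111]: 01010101  (ones: 4)
  rows 64-71 [p,q,r,s=1000]: 01010101  (ones: 4)
  rows 72-79 [p,q,r,s=1001]: 01010101  (ones: 4)
  rows 80-87 [p,q,r,s=1010]: 10101010  (ones: 4)
  rows 88-95 [p,q,r,s=1011]: 10101010  (ones: 4)
  rows 96-103 [p,q,r,s=1100]: 10101010  (ones: 4)
  rows 104-111 [p,q,r,s=1101]: 10101010  (ones: 4)
  rows 112-119 [p,q,r,s=1110]: 01010101  (ones: 4)
  rows 120-127 [p,q,r,s=1111]: 01010101  (ones: 4)
Disagreements = 4+4+4+4+4+4+4+4+4+4+4+4+4+4+4+4 = 64

64
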